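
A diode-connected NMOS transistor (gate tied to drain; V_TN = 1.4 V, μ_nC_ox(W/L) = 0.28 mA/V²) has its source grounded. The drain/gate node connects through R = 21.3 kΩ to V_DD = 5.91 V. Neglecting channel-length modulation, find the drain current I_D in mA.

With gate tied to drain, V_GS = V_DS ≥ V_GS − V_TN, so the device is in saturation.
KCL at the drain: ½ k_n (V_GS − V_TN)² = (V_DD − V_GS)/R.
Let x = V_GS − 1.4. Then 2.98 x² + x − 4.51 = 0, giving x = 1.07 V (positive root), so V_GS = 2.47 V.
I_D = (V_DD − V_GS)/R = (5.91 − 2.47) / 21.3 = 0.161 mA.

I_D = 0.161 mA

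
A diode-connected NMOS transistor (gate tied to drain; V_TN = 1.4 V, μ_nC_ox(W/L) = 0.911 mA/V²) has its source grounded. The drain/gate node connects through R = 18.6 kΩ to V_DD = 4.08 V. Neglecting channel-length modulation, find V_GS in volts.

V_GS = 1.91 V

With gate tied to drain, V_GS = V_DS ≥ V_GS − V_TN, so the device is in saturation.
KCL at the drain: ½ k_n (V_GS − V_TN)² = (V_DD − V_GS)/R.
Let x = V_GS − 1.4. Then 8.47 x² + x − 2.68 = 0, giving x = 0.506 V (positive root), so V_GS = 1.91 V.
I_D = (V_DD − V_GS)/R = (4.08 − 1.91) / 18.6 = 0.117 mA.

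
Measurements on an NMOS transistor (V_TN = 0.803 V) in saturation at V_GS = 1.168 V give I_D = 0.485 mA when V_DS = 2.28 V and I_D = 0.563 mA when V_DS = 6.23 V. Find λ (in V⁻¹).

With V_GS fixed, I_D ∝ (1 + λ V_DS) in saturation, so I_D2/I_D1 = (1 + λ V_DS2)/(1 + λ V_DS1).
0.563/0.485 = 1.161 = (1 + 6.23 λ)/(1 + 2.28 λ).
Solving: λ (I_D1 V_DS2 − I_D2 V_DS1) = I_D2 − I_D1, so λ = (0.563 − 0.485) / (0.485 × 6.23 − 0.563 × 2.28) = 0.078 / 1.74 = 0.0449 V⁻¹.

λ = 0.0449 V⁻¹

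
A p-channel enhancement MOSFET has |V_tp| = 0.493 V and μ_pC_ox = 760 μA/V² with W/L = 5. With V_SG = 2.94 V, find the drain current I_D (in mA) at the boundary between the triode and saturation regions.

At the boundary V_SD = V_ov = V_SG − |V_tp| = 2.94 − 0.493 = 2.45 V.
k_p = μ_pC_ox · (W/L) = 3.8 mA/V².
I_D = ½ k_p V_ov² = 0.5 × 3.8 × 2.45² = 11.4 mA.

I_D = 11.4 mA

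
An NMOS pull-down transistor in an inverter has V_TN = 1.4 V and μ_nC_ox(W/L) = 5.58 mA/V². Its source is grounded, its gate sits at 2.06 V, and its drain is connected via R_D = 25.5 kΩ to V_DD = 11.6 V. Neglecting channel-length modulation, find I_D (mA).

V_GS = V_G = 2.06 V, so V_ov = 2.06 − 1.4 = 0.66 V.
Assume saturation: I_D = ½ k_n V_ov² = 0.5 × 5.58 × 0.66² = 1.22 mA, giving V_DS = V_DD − I_D R_D = 11.6 − 1.22 × 25.5 = -19.4 V.
But -19.4 V < V_ov = 0.66 V, so the device is actually in triode.
In triode I_D = k_n[V_ov V_DS − ½ V_DS²] and I_D = (V_DD − V_DS)/R_D. Equating: 71.1 V_DS² − 94.91 V_DS + 11.6 = 0, giving V_DS = 0.136 V (the root below V_ov).
I_D = (11.6 − 0.136) / 25.5 = 0.45 mA.

I_D = 0.450 mA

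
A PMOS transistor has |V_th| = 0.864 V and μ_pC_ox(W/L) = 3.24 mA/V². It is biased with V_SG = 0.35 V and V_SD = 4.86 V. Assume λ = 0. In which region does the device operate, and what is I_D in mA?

V_SG = 0.35 V < |V_th| = 0.864 V, so the transistor is in cutoff.

Cutoff; I_D = 0 mA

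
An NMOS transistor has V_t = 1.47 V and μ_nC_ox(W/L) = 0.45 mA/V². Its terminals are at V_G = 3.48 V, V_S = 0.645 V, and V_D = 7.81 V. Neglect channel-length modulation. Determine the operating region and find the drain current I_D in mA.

V_GS = V_G − V_S = 3.48 − 0.645 = 2.83 V; V_DS = V_D − V_S = 7.81 − 0.645 = 7.16 V.
V_ov = V_GS − V_t = 2.83 − 1.47 = 1.36 V.
Since V_DS = 7.16 V ≥ V_ov = 1.36 V, the device is in saturation.
I_D = ½ k_n V_ov² = 0.5 × 0.45 × 1.36² = 0.419 mA.

Saturation; I_D = 0.419 mA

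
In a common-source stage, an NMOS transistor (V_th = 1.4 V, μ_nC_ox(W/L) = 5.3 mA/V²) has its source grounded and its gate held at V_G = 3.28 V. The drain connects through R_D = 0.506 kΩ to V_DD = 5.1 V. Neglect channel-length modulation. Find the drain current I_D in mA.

V_GS = V_G = 3.28 V, so V_ov = 3.28 − 1.4 = 1.88 V.
Assume saturation: I_D = ½ k_n V_ov² = 0.5 × 5.3 × 1.88² = 9.37 mA, giving V_DS = V_DD − I_D R_D = 5.1 − 9.37 × 0.506 = 0.361 V.
But 0.361 V < V_ov = 1.88 V, so the device is actually in triode.
In triode I_D = k_n[V_ov V_DS − ½ V_DS²] and I_D = (V_DD − V_DS)/R_D. Equating: 1.34 V_DS² − 6.042 V_DS + 5.1 = 0, giving V_DS = 1.13 V (the root below V_ov).
I_D = (5.1 − 1.13) / 0.506 = 7.86 mA.

I_D = 7.86 mA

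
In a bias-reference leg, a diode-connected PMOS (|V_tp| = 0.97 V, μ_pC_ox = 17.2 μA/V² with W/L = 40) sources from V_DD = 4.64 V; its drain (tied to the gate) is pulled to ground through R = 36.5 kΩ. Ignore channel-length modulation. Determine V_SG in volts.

With gate tied to drain, V_SG = V_SD ≥ V_SG − |V_tp|, so the device is in saturation.
k_p = μ_pC_ox · (W/L) = 0.688 mA/V².
KCL at the drain: ½ k_p (V_SG − |V_tp|)² = (V_DD − V_SG)/R.
Let x = V_SG − 0.97. Then 12.6 x² + x − 3.67 = 0, giving x = 0.502 V (positive root), so V_SG = 1.47 V.
I_D = (V_DD − V_SG)/R = (4.64 − 1.47) / 36.5 = 0.0868 mA.

V_SG = 1.47 V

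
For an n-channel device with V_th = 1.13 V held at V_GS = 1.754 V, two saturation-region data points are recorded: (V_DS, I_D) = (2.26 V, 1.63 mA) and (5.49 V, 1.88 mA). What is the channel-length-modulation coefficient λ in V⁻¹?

λ = 0.0532 V⁻¹

With V_GS fixed, I_D ∝ (1 + λ V_DS) in saturation, so I_D2/I_D1 = (1 + λ V_DS2)/(1 + λ V_DS1).
1.88/1.63 = 1.153 = (1 + 5.49 λ)/(1 + 2.26 λ).
Solving: λ (I_D1 V_DS2 − I_D2 V_DS1) = I_D2 − I_D1, so λ = (1.88 − 1.63) / (1.63 × 5.49 − 1.88 × 2.26) = 0.25 / 4.7 = 0.0532 V⁻¹.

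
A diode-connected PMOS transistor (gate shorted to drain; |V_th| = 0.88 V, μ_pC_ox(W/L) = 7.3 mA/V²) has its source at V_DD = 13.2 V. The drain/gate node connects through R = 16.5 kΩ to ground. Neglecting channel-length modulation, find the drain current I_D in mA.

I_D = 0.720 mA

With gate tied to drain, V_SG = V_SD ≥ V_SG − |V_th|, so the device is in saturation.
KCL at the drain: ½ k_p (V_SG − |V_th|)² = (V_DD − V_SG)/R.
Let x = V_SG − 0.88. Then 60.2 x² + x − 12.32 = 0, giving x = 0.444 V (positive root), so V_SG = 1.32 V.
I_D = (V_DD − V_SG)/R = (13.2 − 1.32) / 16.5 = 0.72 mA.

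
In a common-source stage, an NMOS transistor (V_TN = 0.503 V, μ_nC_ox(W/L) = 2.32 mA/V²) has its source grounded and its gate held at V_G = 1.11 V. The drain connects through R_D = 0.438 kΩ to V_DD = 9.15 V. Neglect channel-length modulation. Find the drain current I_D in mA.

I_D = 0.427 mA

V_GS = V_G = 1.11 V, so V_ov = 1.11 − 0.503 = 0.607 V.
Assume saturation: I_D = ½ k_n V_ov² = 0.5 × 2.32 × 0.607² = 0.427 mA, giving V_DS = V_DD − I_D R_D = 9.15 − 0.427 × 0.438 = 8.96 V.
V_DS = 8.96 V ≥ V_ov = 0.607 V, confirming saturation.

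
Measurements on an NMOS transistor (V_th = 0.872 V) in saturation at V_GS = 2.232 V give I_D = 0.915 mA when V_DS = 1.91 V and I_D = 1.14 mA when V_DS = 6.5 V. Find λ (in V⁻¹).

With V_GS fixed, I_D ∝ (1 + λ V_DS) in saturation, so I_D2/I_D1 = (1 + λ V_DS2)/(1 + λ V_DS1).
1.14/0.915 = 1.246 = (1 + 6.5 λ)/(1 + 1.91 λ).
Solving: λ (I_D1 V_DS2 − I_D2 V_DS1) = I_D2 − I_D1, so λ = (1.14 − 0.915) / (0.915 × 6.5 − 1.14 × 1.91) = 0.225 / 3.77 = 0.0597 V⁻¹.

λ = 0.0597 V⁻¹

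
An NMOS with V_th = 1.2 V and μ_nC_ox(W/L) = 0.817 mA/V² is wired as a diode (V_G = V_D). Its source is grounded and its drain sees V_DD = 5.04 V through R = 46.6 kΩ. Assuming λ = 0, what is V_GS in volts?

With gate tied to drain, V_GS = V_DS ≥ V_GS − V_th, so the device is in saturation.
KCL at the drain: ½ k_n (V_GS − V_th)² = (V_DD − V_GS)/R.
Let x = V_GS − 1.2. Then 19 x² + x − 3.84 = 0, giving x = 0.424 V (positive root), so V_GS = 1.62 V.
I_D = (V_DD − V_GS)/R = (5.04 − 1.62) / 46.6 = 0.0733 mA.

V_GS = 1.62 V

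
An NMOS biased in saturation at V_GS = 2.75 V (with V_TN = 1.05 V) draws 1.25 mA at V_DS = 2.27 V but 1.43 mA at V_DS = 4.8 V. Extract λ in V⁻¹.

λ = 0.0654 V⁻¹

With V_GS fixed, I_D ∝ (1 + λ V_DS) in saturation, so I_D2/I_D1 = (1 + λ V_DS2)/(1 + λ V_DS1).
1.43/1.25 = 1.144 = (1 + 4.8 λ)/(1 + 2.27 λ).
Solving: λ (I_D1 V_DS2 − I_D2 V_DS1) = I_D2 − I_D1, so λ = (1.43 − 1.25) / (1.25 × 4.8 − 1.43 × 2.27) = 0.18 / 2.75 = 0.0654 V⁻¹.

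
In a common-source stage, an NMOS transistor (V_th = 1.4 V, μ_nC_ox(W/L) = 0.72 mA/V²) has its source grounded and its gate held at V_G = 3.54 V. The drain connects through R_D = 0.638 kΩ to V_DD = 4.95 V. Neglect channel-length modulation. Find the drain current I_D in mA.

I_D = 1.65 mA

V_GS = V_G = 3.54 V, so V_ov = 3.54 − 1.4 = 2.14 V.
Assume saturation: I_D = ½ k_n V_ov² = 0.5 × 0.72 × 2.14² = 1.65 mA, giving V_DS = V_DD − I_D R_D = 4.95 − 1.65 × 0.638 = 3.9 V.
V_DS = 3.9 V ≥ V_ov = 2.14 V, confirming saturation.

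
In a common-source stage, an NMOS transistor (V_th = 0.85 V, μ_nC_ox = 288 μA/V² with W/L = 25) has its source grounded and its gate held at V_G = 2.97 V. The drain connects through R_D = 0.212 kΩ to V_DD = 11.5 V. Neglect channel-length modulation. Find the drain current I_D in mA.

V_GS = V_G = 2.97 V, so V_ov = 2.97 − 0.85 = 2.12 V.
k_n = μ_nC_ox · (W/L) = 7.2 mA/V².
Assume saturation: I_D = ½ k_n V_ov² = 0.5 × 7.2 × 2.12² = 16.2 mA, giving V_DS = V_DD − I_D R_D = 11.5 − 16.2 × 0.212 = 8.07 V.
V_DS = 8.07 V ≥ V_ov = 2.12 V, confirming saturation.

I_D = 16.2 mA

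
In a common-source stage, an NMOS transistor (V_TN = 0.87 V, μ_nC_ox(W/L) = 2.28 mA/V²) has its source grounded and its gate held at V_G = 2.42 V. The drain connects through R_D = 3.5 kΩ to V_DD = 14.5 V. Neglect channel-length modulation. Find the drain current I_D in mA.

V_GS = V_G = 2.42 V, so V_ov = 2.42 − 0.87 = 1.55 V.
Assume saturation: I_D = ½ k_n V_ov² = 0.5 × 2.28 × 1.55² = 2.74 mA, giving V_DS = V_DD − I_D R_D = 14.5 − 2.74 × 3.5 = 4.91 V.
V_DS = 4.91 V ≥ V_ov = 1.55 V, confirming saturation.

I_D = 2.74 mA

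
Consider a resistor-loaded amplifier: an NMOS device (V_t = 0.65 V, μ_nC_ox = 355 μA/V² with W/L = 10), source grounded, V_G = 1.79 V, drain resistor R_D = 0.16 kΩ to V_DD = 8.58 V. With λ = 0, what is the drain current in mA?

V_GS = V_G = 1.79 V, so V_ov = 1.79 − 0.65 = 1.14 V.
k_n = μ_nC_ox · (W/L) = 3.55 mA/V².
Assume saturation: I_D = ½ k_n V_ov² = 0.5 × 3.55 × 1.14² = 2.31 mA, giving V_DS = V_DD − I_D R_D = 8.58 − 2.31 × 0.16 = 8.21 V.
V_DS = 8.21 V ≥ V_ov = 1.14 V, confirming saturation.

I_D = 2.31 mA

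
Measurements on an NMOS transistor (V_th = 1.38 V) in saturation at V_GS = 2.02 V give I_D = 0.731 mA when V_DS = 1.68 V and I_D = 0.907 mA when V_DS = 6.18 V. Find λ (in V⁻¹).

λ = 0.0588 V⁻¹

With V_GS fixed, I_D ∝ (1 + λ V_DS) in saturation, so I_D2/I_D1 = (1 + λ V_DS2)/(1 + λ V_DS1).
0.907/0.731 = 1.241 = (1 + 6.18 λ)/(1 + 1.68 λ).
Solving: λ (I_D1 V_DS2 − I_D2 V_DS1) = I_D2 − I_D1, so λ = (0.907 − 0.731) / (0.731 × 6.18 − 0.907 × 1.68) = 0.176 / 2.99 = 0.0588 V⁻¹.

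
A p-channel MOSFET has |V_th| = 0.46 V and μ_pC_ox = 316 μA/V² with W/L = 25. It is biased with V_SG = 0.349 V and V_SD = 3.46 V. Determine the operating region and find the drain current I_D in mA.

V_SG = 0.349 V < |V_th| = 0.46 V, so the transistor is in cutoff.

Cutoff; I_D = 0 mA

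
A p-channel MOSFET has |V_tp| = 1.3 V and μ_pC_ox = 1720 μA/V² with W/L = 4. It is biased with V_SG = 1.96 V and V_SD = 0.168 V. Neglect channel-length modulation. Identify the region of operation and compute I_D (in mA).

Triode; I_D = 0.666 mA

k_p = μ_pC_ox · (W/L) = 6.88 mA/V².
V_ov = V_SG − |V_tp| = 1.96 − 1.3 = 0.66 V.
Since V_SD = 0.168 V < V_ov = 0.66 V, the device is in the triode region.
I_D = k_p [V_ov · V_SD − ½ V_SD²] = 6.88 × [0.66 × 0.168 − 0.5 × 0.168²] = 0.666 mA.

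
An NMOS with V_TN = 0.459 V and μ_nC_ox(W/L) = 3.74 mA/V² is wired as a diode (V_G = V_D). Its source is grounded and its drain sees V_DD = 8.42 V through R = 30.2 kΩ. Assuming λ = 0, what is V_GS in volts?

V_GS = 0.826 V

With gate tied to drain, V_GS = V_DS ≥ V_GS − V_TN, so the device is in saturation.
KCL at the drain: ½ k_n (V_GS − V_TN)² = (V_DD − V_GS)/R.
Let x = V_GS − 0.459. Then 56.5 x² + x − 7.961 = 0, giving x = 0.367 V (positive root), so V_GS = 0.826 V.
I_D = (V_DD − V_GS)/R = (8.42 − 0.826) / 30.2 = 0.251 mA.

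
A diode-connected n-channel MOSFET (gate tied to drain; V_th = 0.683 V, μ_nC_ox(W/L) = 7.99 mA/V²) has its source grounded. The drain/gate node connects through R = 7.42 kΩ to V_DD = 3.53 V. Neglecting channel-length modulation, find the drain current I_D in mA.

With gate tied to drain, V_GS = V_DS ≥ V_GS − V_th, so the device is in saturation.
KCL at the drain: ½ k_n (V_GS − V_th)² = (V_DD − V_GS)/R.
Let x = V_GS − 0.683. Then 29.6 x² + x − 2.847 = 0, giving x = 0.293 V (positive root), so V_GS = 0.976 V.
I_D = (V_DD − V_GS)/R = (3.53 − 0.976) / 7.42 = 0.344 mA.

I_D = 0.344 mA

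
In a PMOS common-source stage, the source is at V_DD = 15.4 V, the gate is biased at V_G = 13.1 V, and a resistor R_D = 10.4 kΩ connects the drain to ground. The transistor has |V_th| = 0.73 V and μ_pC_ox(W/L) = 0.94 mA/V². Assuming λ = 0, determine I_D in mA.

I_D = 1.16 mA

V_SG = V_DD − V_G = 15.4 − 13.1 = 2.3 V, so V_ov = 2.3 − 0.73 = 1.57 V.
Assume saturation: I_D = ½ k_p V_ov² = 0.5 × 0.94 × 1.57² = 1.16 mA, giving V_SD = V_DD − I_D R_D = 15.4 − 1.16 × 10.4 = 3.35 V.
V_SD = 3.35 V ≥ V_ov = 1.57 V, confirming saturation.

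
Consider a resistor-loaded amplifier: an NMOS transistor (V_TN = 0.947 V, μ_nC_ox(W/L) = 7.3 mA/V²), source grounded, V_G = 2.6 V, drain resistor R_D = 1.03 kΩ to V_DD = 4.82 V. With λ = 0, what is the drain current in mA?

V_GS = V_G = 2.6 V, so V_ov = 2.6 − 0.947 = 1.65 V.
Assume saturation: I_D = ½ k_n V_ov² = 0.5 × 7.3 × 1.65² = 9.97 mA, giving V_DS = V_DD − I_D R_D = 4.82 − 9.97 × 1.03 = -5.45 V.
But -5.45 V < V_ov = 1.65 V, so the device is actually in triode.
In triode I_D = k_n[V_ov V_DS − ½ V_DS²] and I_D = (V_DD − V_DS)/R_D. Equating: 3.76 V_DS² − 13.43 V_DS + 4.82 = 0, giving V_DS = 0.405 V (the root below V_ov).
I_D = (4.82 − 0.405) / 1.03 = 4.29 mA.

I_D = 4.29 mA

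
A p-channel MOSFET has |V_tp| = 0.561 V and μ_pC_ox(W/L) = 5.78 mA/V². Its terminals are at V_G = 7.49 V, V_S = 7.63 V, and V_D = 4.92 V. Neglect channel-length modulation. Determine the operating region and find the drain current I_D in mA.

V_SG = V_S − V_G = 7.63 − 7.49 = 0.14 V; V_SD = V_S − V_D = 7.63 − 4.92 = 2.71 V.
V_SG = 0.14 V < |V_tp| = 0.561 V, so the transistor is in cutoff.

Cutoff; I_D = 0 mA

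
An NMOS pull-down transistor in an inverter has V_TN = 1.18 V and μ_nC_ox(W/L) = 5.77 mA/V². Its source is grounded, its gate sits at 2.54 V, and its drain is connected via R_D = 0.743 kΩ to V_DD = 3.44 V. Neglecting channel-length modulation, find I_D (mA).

I_D = 3.79 mA

V_GS = V_G = 2.54 V, so V_ov = 2.54 − 1.18 = 1.36 V.
Assume saturation: I_D = ½ k_n V_ov² = 0.5 × 5.77 × 1.36² = 5.34 mA, giving V_DS = V_DD − I_D R_D = 3.44 − 5.34 × 0.743 = -0.525 V.
But -0.525 V < V_ov = 1.36 V, so the device is actually in triode.
In triode I_D = k_n[V_ov V_DS − ½ V_DS²] and I_D = (V_DD − V_DS)/R_D. Equating: 2.14 V_DS² − 6.83 V_DS + 3.44 = 0, giving V_DS = 0.627 V (the root below V_ov).
I_D = (3.44 − 0.627) / 0.743 = 3.79 mA.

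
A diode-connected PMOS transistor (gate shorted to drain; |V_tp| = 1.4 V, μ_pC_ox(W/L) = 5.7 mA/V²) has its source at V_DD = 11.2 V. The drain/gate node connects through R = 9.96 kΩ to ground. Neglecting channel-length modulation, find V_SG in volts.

With gate tied to drain, V_SG = V_SD ≥ V_SG − |V_tp|, so the device is in saturation.
KCL at the drain: ½ k_p (V_SG − |V_tp|)² = (V_DD − V_SG)/R.
Let x = V_SG − 1.4. Then 28.4 x² + x − 9.8 = 0, giving x = 0.57 V (positive root), so V_SG = 1.97 V.
I_D = (V_DD − V_SG)/R = (11.2 − 1.97) / 9.96 = 0.927 mA.

V_SG = 1.97 V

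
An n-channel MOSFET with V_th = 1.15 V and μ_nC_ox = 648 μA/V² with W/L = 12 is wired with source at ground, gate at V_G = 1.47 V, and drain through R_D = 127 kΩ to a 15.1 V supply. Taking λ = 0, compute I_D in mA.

V_GS = V_G = 1.47 V, so V_ov = 1.47 − 1.15 = 0.32 V.
k_n = μ_nC_ox · (W/L) = 7.776 mA/V².
Assume saturation: I_D = ½ k_n V_ov² = 0.5 × 7.776 × 0.32² = 0.398 mA, giving V_DS = V_DD − I_D R_D = 15.1 − 0.398 × 127 = -35.5 V.
But -35.5 V < V_ov = 0.32 V, so the device is actually in triode.
In triode I_D = k_n[V_ov V_DS − ½ V_DS²] and I_D = (V_DD − V_DS)/R_D. Equating: 494 V_DS² − 317 V_DS + 15.1 = 0, giving V_DS = 0.0518 V (the root below V_ov).
I_D = (15.1 − 0.0518) / 127 = 0.118 mA.

I_D = 0.118 mA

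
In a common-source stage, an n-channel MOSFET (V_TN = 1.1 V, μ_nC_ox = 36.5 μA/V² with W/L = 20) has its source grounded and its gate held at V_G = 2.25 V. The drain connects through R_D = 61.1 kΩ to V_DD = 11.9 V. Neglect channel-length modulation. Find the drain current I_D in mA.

V_GS = V_G = 2.25 V, so V_ov = 2.25 − 1.1 = 1.15 V.
k_n = μ_nC_ox · (W/L) = 0.73 mA/V².
Assume saturation: I_D = ½ k_n V_ov² = 0.5 × 0.73 × 1.15² = 0.483 mA, giving V_DS = V_DD − I_D R_D = 11.9 − 0.483 × 61.1 = -17.6 V.
But -17.6 V < V_ov = 1.15 V, so the device is actually in triode.
In triode I_D = k_n[V_ov V_DS − ½ V_DS²] and I_D = (V_DD − V_DS)/R_D. Equating: 22.3 V_DS² − 52.29 V_DS + 11.9 = 0, giving V_DS = 0.255 V (the root below V_ov).
I_D = (11.9 − 0.255) / 61.1 = 0.191 mA.

I_D = 0.191 mA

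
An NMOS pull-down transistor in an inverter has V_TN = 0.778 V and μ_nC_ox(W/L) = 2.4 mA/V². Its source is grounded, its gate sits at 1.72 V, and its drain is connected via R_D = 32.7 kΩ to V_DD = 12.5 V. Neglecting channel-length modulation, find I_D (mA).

I_D = 0.377 mA

V_GS = V_G = 1.72 V, so V_ov = 1.72 − 0.778 = 0.942 V.
Assume saturation: I_D = ½ k_n V_ov² = 0.5 × 2.4 × 0.942² = 1.06 mA, giving V_DS = V_DD − I_D R_D = 12.5 − 1.06 × 32.7 = -22.3 V.
But -22.3 V < V_ov = 0.942 V, so the device is actually in triode.
In triode I_D = k_n[V_ov V_DS − ½ V_DS²] and I_D = (V_DD − V_DS)/R_D. Equating: 39.2 V_DS² − 74.93 V_DS + 12.5 = 0, giving V_DS = 0.185 V (the root below V_ov).
I_D = (12.5 − 0.185) / 32.7 = 0.377 mA.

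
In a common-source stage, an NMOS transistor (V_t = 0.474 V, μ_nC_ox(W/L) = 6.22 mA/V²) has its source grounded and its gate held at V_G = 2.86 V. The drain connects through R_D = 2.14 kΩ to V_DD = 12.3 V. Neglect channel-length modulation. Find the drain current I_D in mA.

I_D = 5.56 mA

V_GS = V_G = 2.86 V, so V_ov = 2.86 − 0.474 = 2.39 V.
Assume saturation: I_D = ½ k_n V_ov² = 0.5 × 6.22 × 2.39² = 17.7 mA, giving V_DS = V_DD − I_D R_D = 12.3 − 17.7 × 2.14 = -25.6 V.
But -25.6 V < V_ov = 2.39 V, so the device is actually in triode.
In triode I_D = k_n[V_ov V_DS − ½ V_DS²] and I_D = (V_DD − V_DS)/R_D. Equating: 6.66 V_DS² − 32.76 V_DS + 12.3 = 0, giving V_DS = 0.41 V (the root below V_ov).
I_D = (12.3 − 0.41) / 2.14 = 5.56 mA.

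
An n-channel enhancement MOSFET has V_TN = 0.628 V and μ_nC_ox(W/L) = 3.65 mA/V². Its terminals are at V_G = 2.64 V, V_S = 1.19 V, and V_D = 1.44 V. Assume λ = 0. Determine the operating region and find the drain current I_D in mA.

Triode; I_D = 0.636 mA

V_GS = V_G − V_S = 2.64 − 1.19 = 1.45 V; V_DS = V_D − V_S = 1.44 − 1.19 = 0.25 V.
V_ov = V_GS − V_TN = 1.45 − 0.628 = 0.822 V.
Since V_DS = 0.25 V < V_ov = 0.822 V, the device is in the triode region.
I_D = k_n [V_ov · V_DS − ½ V_DS²] = 3.65 × [0.822 × 0.25 − 0.5 × 0.25²] = 0.636 mA.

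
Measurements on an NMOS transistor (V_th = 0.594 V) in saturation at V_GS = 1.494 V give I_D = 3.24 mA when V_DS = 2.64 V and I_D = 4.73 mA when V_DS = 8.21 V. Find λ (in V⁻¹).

λ = 0.106 V⁻¹

With V_GS fixed, I_D ∝ (1 + λ V_DS) in saturation, so I_D2/I_D1 = (1 + λ V_DS2)/(1 + λ V_DS1).
4.73/3.24 = 1.46 = (1 + 8.21 λ)/(1 + 2.64 λ).
Solving: λ (I_D1 V_DS2 − I_D2 V_DS1) = I_D2 − I_D1, so λ = (4.73 − 3.24) / (3.24 × 8.21 − 4.73 × 2.64) = 1.49 / 14.1 = 0.106 V⁻¹.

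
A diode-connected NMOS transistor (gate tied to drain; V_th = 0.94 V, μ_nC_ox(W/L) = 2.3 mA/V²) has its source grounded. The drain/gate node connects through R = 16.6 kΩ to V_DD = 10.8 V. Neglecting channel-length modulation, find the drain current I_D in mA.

I_D = 0.552 mA

With gate tied to drain, V_GS = V_DS ≥ V_GS − V_th, so the device is in saturation.
KCL at the drain: ½ k_n (V_GS − V_th)² = (V_DD − V_GS)/R.
Let x = V_GS − 0.94. Then 19.1 x² + x − 9.86 = 0, giving x = 0.693 V (positive root), so V_GS = 1.63 V.
I_D = (V_DD − V_GS)/R = (10.8 − 1.63) / 16.6 = 0.552 mA.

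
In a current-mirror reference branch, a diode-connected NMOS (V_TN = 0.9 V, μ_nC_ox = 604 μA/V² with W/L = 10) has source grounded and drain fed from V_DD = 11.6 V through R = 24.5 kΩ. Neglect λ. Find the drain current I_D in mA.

I_D = 0.421 mA

With gate tied to drain, V_GS = V_DS ≥ V_GS − V_TN, so the device is in saturation.
k_n = μ_nC_ox · (W/L) = 6.04 mA/V².
KCL at the drain: ½ k_n (V_GS − V_TN)² = (V_DD − V_GS)/R.
Let x = V_GS − 0.9. Then 74 x² + x − 10.7 = 0, giving x = 0.374 V (positive root), so V_GS = 1.27 V.
I_D = (V_DD − V_GS)/R = (11.6 − 1.27) / 24.5 = 0.421 mA.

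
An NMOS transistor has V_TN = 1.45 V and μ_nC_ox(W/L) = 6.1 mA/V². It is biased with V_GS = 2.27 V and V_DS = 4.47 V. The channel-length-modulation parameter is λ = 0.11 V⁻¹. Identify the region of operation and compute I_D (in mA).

V_ov = V_GS − V_TN = 2.27 − 1.45 = 0.82 V.
Since V_DS = 4.47 V ≥ V_ov = 0.82 V, the device is in saturation.
I_D = ½ k_n V_ov² (1 + λ V_DS) = 0.5 × 6.1 × 0.82² × (1 + 0.11 × 4.47) = 3.06 mA.

Saturation; I_D = 3.06 mA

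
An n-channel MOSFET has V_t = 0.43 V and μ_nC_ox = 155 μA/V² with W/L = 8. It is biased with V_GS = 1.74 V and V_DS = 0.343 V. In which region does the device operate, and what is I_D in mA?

k_n = μ_nC_ox · (W/L) = 1.24 mA/V².
V_ov = V_GS − V_t = 1.74 − 0.43 = 1.31 V.
Since V_DS = 0.343 V < V_ov = 1.31 V, the device is in the triode region.
I_D = k_n [V_ov · V_DS − ½ V_DS²] = 1.24 × [1.31 × 0.343 − 0.5 × 0.343²] = 0.484 mA.

Triode; I_D = 0.484 mA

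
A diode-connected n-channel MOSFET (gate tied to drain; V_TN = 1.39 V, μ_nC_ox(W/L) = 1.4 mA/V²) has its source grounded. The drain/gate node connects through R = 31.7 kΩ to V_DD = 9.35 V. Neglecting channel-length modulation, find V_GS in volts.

With gate tied to drain, V_GS = V_DS ≥ V_GS − V_TN, so the device is in saturation.
KCL at the drain: ½ k_n (V_GS − V_TN)² = (V_DD − V_GS)/R.
Let x = V_GS − 1.39. Then 22.2 x² + x − 7.96 = 0, giving x = 0.577 V (positive root), so V_GS = 1.97 V.
I_D = (V_DD − V_GS)/R = (9.35 − 1.97) / 31.7 = 0.233 mA.

V_GS = 1.97 V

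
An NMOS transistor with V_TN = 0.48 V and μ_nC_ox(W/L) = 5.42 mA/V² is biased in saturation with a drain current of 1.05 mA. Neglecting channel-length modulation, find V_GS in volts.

In saturation I_D = ½ k_n (V_GS − V_TN)², so V_GS − V_TN = √(2 I_D / k_n) = √(2 × 1.05 / 5.42) = 0.622 V.
V_GS = 0.48 + 0.622 = 1.1 V.

V_GS = 1.10 V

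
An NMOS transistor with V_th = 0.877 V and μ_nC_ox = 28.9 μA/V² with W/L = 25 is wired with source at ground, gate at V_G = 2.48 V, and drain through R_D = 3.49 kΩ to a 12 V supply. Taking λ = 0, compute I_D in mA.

V_GS = V_G = 2.48 V, so V_ov = 2.48 − 0.877 = 1.6 V.
k_n = μ_nC_ox · (W/L) = 0.7225 mA/V².
Assume saturation: I_D = ½ k_n V_ov² = 0.5 × 0.7225 × 1.6² = 0.928 mA, giving V_DS = V_DD − I_D R_D = 12 − 0.928 × 3.49 = 8.76 V.
V_DS = 8.76 V ≥ V_ov = 1.6 V, confirming saturation.

I_D = 0.928 mA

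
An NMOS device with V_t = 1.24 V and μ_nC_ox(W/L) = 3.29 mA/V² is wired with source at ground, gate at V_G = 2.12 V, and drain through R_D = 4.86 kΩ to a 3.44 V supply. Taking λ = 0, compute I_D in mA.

V_GS = V_G = 2.12 V, so V_ov = 2.12 − 1.24 = 0.88 V.
Assume saturation: I_D = ½ k_n V_ov² = 0.5 × 3.29 × 0.88² = 1.27 mA, giving V_DS = V_DD − I_D R_D = 3.44 − 1.27 × 4.86 = -2.75 V.
But -2.75 V < V_ov = 0.88 V, so the device is actually in triode.
In triode I_D = k_n[V_ov V_DS − ½ V_DS²] and I_D = (V_DD − V_DS)/R_D. Equating: 7.99 V_DS² − 15.07 V_DS + 3.44 = 0, giving V_DS = 0.266 V (the root below V_ov).
I_D = (3.44 − 0.266) / 4.86 = 0.653 mA.

I_D = 0.653 mA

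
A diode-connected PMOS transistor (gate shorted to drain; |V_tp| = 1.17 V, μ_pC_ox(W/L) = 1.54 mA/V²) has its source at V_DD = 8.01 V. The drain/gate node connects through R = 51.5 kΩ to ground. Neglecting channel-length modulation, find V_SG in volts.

V_SG = 1.57 V

With gate tied to drain, V_SG = V_SD ≥ V_SG − |V_tp|, so the device is in saturation.
KCL at the drain: ½ k_p (V_SG − |V_tp|)² = (V_DD − V_SG)/R.
Let x = V_SG − 1.17. Then 39.7 x² + x − 6.84 = 0, giving x = 0.403 V (positive root), so V_SG = 1.57 V.
I_D = (V_DD − V_SG)/R = (8.01 − 1.57) / 51.5 = 0.125 mA.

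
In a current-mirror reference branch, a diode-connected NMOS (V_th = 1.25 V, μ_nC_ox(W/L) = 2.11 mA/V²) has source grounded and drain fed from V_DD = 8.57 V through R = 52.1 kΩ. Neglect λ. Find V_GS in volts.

With gate tied to drain, V_GS = V_DS ≥ V_GS − V_th, so the device is in saturation.
KCL at the drain: ½ k_n (V_GS − V_th)² = (V_DD − V_GS)/R.
Let x = V_GS − 1.25. Then 55 x² + x − 7.32 = 0, giving x = 0.356 V (positive root), so V_GS = 1.61 V.
I_D = (V_DD − V_GS)/R = (8.57 − 1.61) / 52.1 = 0.134 mA.

V_GS = 1.61 V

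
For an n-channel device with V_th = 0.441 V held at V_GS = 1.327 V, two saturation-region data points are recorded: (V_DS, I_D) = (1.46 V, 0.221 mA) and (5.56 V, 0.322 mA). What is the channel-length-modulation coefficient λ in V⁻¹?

λ = 0.133 V⁻¹

With V_GS fixed, I_D ∝ (1 + λ V_DS) in saturation, so I_D2/I_D1 = (1 + λ V_DS2)/(1 + λ V_DS1).
0.322/0.221 = 1.457 = (1 + 5.56 λ)/(1 + 1.46 λ).
Solving: λ (I_D1 V_DS2 − I_D2 V_DS1) = I_D2 − I_D1, so λ = (0.322 − 0.221) / (0.221 × 5.56 − 0.322 × 1.46) = 0.101 / 0.759 = 0.133 V⁻¹.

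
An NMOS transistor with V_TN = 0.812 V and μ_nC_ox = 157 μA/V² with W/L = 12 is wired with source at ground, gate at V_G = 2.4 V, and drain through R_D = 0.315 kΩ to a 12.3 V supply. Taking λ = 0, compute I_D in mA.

V_GS = V_G = 2.4 V, so V_ov = 2.4 − 0.812 = 1.59 V.
k_n = μ_nC_ox · (W/L) = 1.884 mA/V².
Assume saturation: I_D = ½ k_n V_ov² = 0.5 × 1.884 × 1.59² = 2.38 mA, giving V_DS = V_DD − I_D R_D = 12.3 − 2.38 × 0.315 = 11.6 V.
V_DS = 11.6 V ≥ V_ov = 1.59 V, confirming saturation.

I_D = 2.38 mA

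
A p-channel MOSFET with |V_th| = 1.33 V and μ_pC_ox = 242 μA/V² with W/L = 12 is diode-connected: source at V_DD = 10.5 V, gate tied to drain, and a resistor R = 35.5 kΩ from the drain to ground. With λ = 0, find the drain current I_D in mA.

I_D = 0.247 mA

With gate tied to drain, V_SG = V_SD ≥ V_SG − |V_th|, so the device is in saturation.
k_p = μ_pC_ox · (W/L) = 2.904 mA/V².
KCL at the drain: ½ k_p (V_SG − |V_th|)² = (V_DD − V_SG)/R.
Let x = V_SG − 1.33. Then 51.5 x² + x − 9.17 = 0, giving x = 0.412 V (positive root), so V_SG = 1.74 V.
I_D = (V_DD − V_SG)/R = (10.5 − 1.74) / 35.5 = 0.247 mA.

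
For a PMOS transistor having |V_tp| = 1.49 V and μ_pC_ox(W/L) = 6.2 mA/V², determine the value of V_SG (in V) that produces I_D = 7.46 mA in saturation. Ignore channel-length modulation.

In saturation I_D = ½ k_p (V_SG − |V_tp|)², so V_SG − |V_tp| = √(2 I_D / k_p) = √(2 × 7.46 / 6.2) = 1.55 V.
V_SG = 1.49 + 1.55 = 3.04 V.

V_SG = 3.04 V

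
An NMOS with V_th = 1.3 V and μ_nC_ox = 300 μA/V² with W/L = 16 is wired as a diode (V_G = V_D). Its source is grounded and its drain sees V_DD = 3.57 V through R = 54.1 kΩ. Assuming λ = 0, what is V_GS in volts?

V_GS = 1.43 V

With gate tied to drain, V_GS = V_DS ≥ V_GS − V_th, so the device is in saturation.
k_n = μ_nC_ox · (W/L) = 4.8 mA/V².
KCL at the drain: ½ k_n (V_GS − V_th)² = (V_DD − V_GS)/R.
Let x = V_GS − 1.3. Then 130 x² + x − 2.27 = 0, giving x = 0.128 V (positive root), so V_GS = 1.43 V.
I_D = (V_DD − V_GS)/R = (3.57 − 1.43) / 54.1 = 0.0396 mA.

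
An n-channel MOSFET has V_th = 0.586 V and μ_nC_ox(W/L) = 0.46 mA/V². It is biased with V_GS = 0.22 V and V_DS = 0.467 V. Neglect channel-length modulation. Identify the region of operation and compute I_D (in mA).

Cutoff; I_D = 0 mA

V_GS = 0.22 V < V_th = 0.586 V, so the transistor is in cutoff.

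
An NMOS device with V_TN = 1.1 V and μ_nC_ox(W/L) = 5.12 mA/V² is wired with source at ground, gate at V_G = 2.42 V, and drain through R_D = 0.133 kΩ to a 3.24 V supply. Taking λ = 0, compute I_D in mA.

V_GS = V_G = 2.42 V, so V_ov = 2.42 − 1.1 = 1.32 V.
Assume saturation: I_D = ½ k_n V_ov² = 0.5 × 5.12 × 1.32² = 4.46 mA, giving V_DS = V_DD − I_D R_D = 3.24 − 4.46 × 0.133 = 2.65 V.
V_DS = 2.65 V ≥ V_ov = 1.32 V, confirming saturation.

I_D = 4.46 mA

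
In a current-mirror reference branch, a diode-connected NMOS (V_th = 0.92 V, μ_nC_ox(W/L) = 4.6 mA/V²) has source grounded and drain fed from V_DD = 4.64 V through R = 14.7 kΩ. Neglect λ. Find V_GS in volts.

With gate tied to drain, V_GS = V_DS ≥ V_GS − V_th, so the device is in saturation.
KCL at the drain: ½ k_n (V_GS − V_th)² = (V_DD − V_GS)/R.
Let x = V_GS − 0.92. Then 33.8 x² + x − 3.72 = 0, giving x = 0.317 V (positive root), so V_GS = 1.24 V.
I_D = (V_DD − V_GS)/R = (4.64 − 1.24) / 14.7 = 0.231 mA.

V_GS = 1.24 V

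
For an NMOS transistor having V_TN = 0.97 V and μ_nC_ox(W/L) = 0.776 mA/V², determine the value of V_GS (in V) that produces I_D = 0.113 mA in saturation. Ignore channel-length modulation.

V_GS = 1.51 V

In saturation I_D = ½ k_n (V_GS − V_TN)², so V_GS − V_TN = √(2 I_D / k_n) = √(2 × 0.113 / 0.776) = 0.54 V.
V_GS = 0.97 + 0.54 = 1.51 V.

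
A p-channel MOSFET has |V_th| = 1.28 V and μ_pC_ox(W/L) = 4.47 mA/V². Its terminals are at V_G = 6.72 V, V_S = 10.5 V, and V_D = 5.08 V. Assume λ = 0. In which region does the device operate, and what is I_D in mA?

Saturation; I_D = 14.0 mA

V_SG = V_S − V_G = 10.5 − 6.72 = 3.78 V; V_SD = V_S − V_D = 10.5 − 5.08 = 5.42 V.
V_ov = V_SG − |V_th| = 3.78 − 1.28 = 2.5 V.
Since V_SD = 5.42 V ≥ V_ov = 2.5 V, the device is in saturation.
I_D = ½ k_p V_ov² = 0.5 × 4.47 × 2.5² = 14 mA.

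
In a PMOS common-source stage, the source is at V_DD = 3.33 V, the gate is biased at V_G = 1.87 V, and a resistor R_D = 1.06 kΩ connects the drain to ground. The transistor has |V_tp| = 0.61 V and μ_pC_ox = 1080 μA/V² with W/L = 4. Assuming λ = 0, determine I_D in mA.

I_D = 1.56 mA

V_SG = V_DD − V_G = 3.33 − 1.87 = 1.46 V, so V_ov = 1.46 − 0.61 = 0.85 V.
k_p = μ_pC_ox · (W/L) = 4.32 mA/V².
Assume saturation: I_D = ½ k_p V_ov² = 0.5 × 4.32 × 0.85² = 1.56 mA, giving V_SD = V_DD − I_D R_D = 3.33 − 1.56 × 1.06 = 1.68 V.
V_SD = 1.68 V ≥ V_ov = 0.85 V, confirming saturation.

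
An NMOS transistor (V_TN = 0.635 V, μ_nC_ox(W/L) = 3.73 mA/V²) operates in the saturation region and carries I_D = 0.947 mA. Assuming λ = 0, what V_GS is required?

In saturation I_D = ½ k_n (V_GS − V_TN)², so V_GS − V_TN = √(2 I_D / k_n) = √(2 × 0.947 / 3.73) = 0.713 V.
V_GS = 0.635 + 0.713 = 1.35 V.

V_GS = 1.35 V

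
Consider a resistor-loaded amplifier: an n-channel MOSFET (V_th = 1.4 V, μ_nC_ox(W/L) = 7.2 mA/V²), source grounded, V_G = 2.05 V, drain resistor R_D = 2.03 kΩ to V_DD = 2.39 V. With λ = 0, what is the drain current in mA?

I_D = 1.04 mA

V_GS = V_G = 2.05 V, so V_ov = 2.05 − 1.4 = 0.65 V.
Assume saturation: I_D = ½ k_n V_ov² = 0.5 × 7.2 × 0.65² = 1.52 mA, giving V_DS = V_DD − I_D R_D = 2.39 − 1.52 × 2.03 = -0.698 V.
But -0.698 V < V_ov = 0.65 V, so the device is actually in triode.
In triode I_D = k_n[V_ov V_DS − ½ V_DS²] and I_D = (V_DD − V_DS)/R_D. Equating: 7.31 V_DS² − 10.5 V_DS + 2.39 = 0, giving V_DS = 0.284 V (the root below V_ov).
I_D = (2.39 − 0.284) / 2.03 = 1.04 mA.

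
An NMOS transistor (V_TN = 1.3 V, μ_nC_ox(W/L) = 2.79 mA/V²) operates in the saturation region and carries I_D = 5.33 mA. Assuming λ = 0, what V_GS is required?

V_GS = 3.25 V

In saturation I_D = ½ k_n (V_GS − V_TN)², so V_GS − V_TN = √(2 I_D / k_n) = √(2 × 5.33 / 2.79) = 1.95 V.
V_GS = 1.3 + 1.95 = 3.25 V.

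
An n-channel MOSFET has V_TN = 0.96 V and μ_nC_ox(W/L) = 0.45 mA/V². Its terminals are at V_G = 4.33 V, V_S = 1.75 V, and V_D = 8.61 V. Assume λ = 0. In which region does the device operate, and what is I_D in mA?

Saturation; I_D = 0.590 mA

V_GS = V_G − V_S = 4.33 − 1.75 = 2.58 V; V_DS = V_D − V_S = 8.61 − 1.75 = 6.86 V.
V_ov = V_GS − V_TN = 2.58 − 0.96 = 1.62 V.
Since V_DS = 6.86 V ≥ V_ov = 1.62 V, the device is in saturation.
I_D = ½ k_n V_ov² = 0.5 × 0.45 × 1.62² = 0.59 mA.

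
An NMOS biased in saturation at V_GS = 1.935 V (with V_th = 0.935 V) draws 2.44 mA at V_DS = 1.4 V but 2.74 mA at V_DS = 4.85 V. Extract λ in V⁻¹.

With V_GS fixed, I_D ∝ (1 + λ V_DS) in saturation, so I_D2/I_D1 = (1 + λ V_DS2)/(1 + λ V_DS1).
2.74/2.44 = 1.123 = (1 + 4.85 λ)/(1 + 1.4 λ).
Solving: λ (I_D1 V_DS2 − I_D2 V_DS1) = I_D2 − I_D1, so λ = (2.74 − 2.44) / (2.44 × 4.85 − 2.74 × 1.4) = 0.3 / 8 = 0.0375 V⁻¹.

λ = 0.0375 V⁻¹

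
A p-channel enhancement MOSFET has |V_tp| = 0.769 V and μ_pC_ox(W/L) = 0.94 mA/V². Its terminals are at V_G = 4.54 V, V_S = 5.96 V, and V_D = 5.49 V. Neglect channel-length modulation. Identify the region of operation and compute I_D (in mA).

Triode; I_D = 0.184 mA

V_SG = V_S − V_G = 5.96 − 4.54 = 1.42 V; V_SD = V_S − V_D = 5.96 − 5.49 = 0.47 V.
V_ov = V_SG − |V_tp| = 1.42 − 0.769 = 0.651 V.
Since V_SD = 0.47 V < V_ov = 0.651 V, the device is in the triode region.
I_D = k_p [V_ov · V_SD − ½ V_SD²] = 0.94 × [0.651 × 0.47 − 0.5 × 0.47²] = 0.184 mA.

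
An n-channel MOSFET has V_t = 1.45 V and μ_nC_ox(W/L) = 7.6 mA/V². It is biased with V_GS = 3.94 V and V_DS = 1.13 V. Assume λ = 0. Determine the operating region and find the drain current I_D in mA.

V_ov = V_GS − V_t = 3.94 − 1.45 = 2.49 V.
Since V_DS = 1.13 V < V_ov = 2.49 V, the device is in the triode region.
I_D = k_n [V_ov · V_DS − ½ V_DS²] = 7.6 × [2.49 × 1.13 − 0.5 × 1.13²] = 16.5 mA.

Triode; I_D = 16.5 mA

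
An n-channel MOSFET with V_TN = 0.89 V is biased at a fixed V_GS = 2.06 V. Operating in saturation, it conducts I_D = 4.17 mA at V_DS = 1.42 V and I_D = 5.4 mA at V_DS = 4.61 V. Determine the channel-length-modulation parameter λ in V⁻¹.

λ = 0.106 V⁻¹

With V_GS fixed, I_D ∝ (1 + λ V_DS) in saturation, so I_D2/I_D1 = (1 + λ V_DS2)/(1 + λ V_DS1).
5.4/4.17 = 1.295 = (1 + 4.61 λ)/(1 + 1.42 λ).
Solving: λ (I_D1 V_DS2 − I_D2 V_DS1) = I_D2 − I_D1, so λ = (5.4 − 4.17) / (4.17 × 4.61 − 5.4 × 1.42) = 1.23 / 11.6 = 0.106 V⁻¹.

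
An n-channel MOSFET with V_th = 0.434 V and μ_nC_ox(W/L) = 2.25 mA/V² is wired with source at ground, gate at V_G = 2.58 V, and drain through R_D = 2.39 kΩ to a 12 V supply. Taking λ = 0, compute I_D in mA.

I_D = 4.46 mA

V_GS = V_G = 2.58 V, so V_ov = 2.58 − 0.434 = 2.15 V.
Assume saturation: I_D = ½ k_n V_ov² = 0.5 × 2.25 × 2.15² = 5.18 mA, giving V_DS = V_DD − I_D R_D = 12 − 5.18 × 2.39 = -0.383 V.
But -0.383 V < V_ov = 2.15 V, so the device is actually in triode.
In triode I_D = k_n[V_ov V_DS − ½ V_DS²] and I_D = (V_DD − V_DS)/R_D. Equating: 2.69 V_DS² − 12.54 V_DS + 12 = 0, giving V_DS = 1.34 V (the root below V_ov).
I_D = (12 − 1.34) / 2.39 = 4.46 mA.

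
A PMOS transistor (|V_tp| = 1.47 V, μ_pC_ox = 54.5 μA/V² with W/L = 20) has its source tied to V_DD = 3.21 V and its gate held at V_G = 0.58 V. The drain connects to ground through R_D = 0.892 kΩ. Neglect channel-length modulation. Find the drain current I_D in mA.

I_D = 0.733 mA

V_SG = V_DD − V_G = 3.21 − 0.58 = 2.63 V, so V_ov = 2.63 − 1.47 = 1.16 V.
k_p = μ_pC_ox · (W/L) = 1.09 mA/V².
Assume saturation: I_D = ½ k_p V_ov² = 0.5 × 1.09 × 1.16² = 0.733 mA, giving V_SD = V_DD − I_D R_D = 3.21 − 0.733 × 0.892 = 2.56 V.
V_SD = 2.56 V ≥ V_ov = 1.16 V, confirming saturation.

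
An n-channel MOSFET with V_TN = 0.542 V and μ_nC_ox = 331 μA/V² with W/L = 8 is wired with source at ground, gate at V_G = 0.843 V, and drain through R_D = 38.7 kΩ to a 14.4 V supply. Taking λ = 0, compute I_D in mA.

I_D = 0.120 mA

V_GS = V_G = 0.843 V, so V_ov = 0.843 − 0.542 = 0.301 V.
k_n = μ_nC_ox · (W/L) = 2.648 mA/V².
Assume saturation: I_D = ½ k_n V_ov² = 0.5 × 2.648 × 0.301² = 0.12 mA, giving V_DS = V_DD − I_D R_D = 14.4 − 0.12 × 38.7 = 9.76 V.
V_DS = 9.76 V ≥ V_ov = 0.301 V, confirming saturation.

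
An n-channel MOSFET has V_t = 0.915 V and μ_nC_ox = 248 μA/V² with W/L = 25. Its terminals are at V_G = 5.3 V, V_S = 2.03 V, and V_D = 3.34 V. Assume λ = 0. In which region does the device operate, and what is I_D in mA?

V_GS = V_G − V_S = 5.3 − 2.03 = 3.27 V; V_DS = V_D − V_S = 3.34 − 2.03 = 1.31 V.
k_n = μ_nC_ox · (W/L) = 6.2 mA/V².
V_ov = V_GS − V_t = 3.27 − 0.915 = 2.35 V.
Since V_DS = 1.31 V < V_ov = 2.35 V, the device is in the triode region.
I_D = k_n [V_ov · V_DS − ½ V_DS²] = 6.2 × [2.35 × 1.31 − 0.5 × 1.31²] = 13.8 mA.

Triode; I_D = 13.8 mA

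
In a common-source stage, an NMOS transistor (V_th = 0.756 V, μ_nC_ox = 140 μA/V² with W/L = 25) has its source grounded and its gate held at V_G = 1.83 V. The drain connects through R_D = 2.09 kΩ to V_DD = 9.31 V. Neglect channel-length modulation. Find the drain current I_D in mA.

V_GS = V_G = 1.83 V, so V_ov = 1.83 − 0.756 = 1.07 V.
k_n = μ_nC_ox · (W/L) = 3.5 mA/V².
Assume saturation: I_D = ½ k_n V_ov² = 0.5 × 3.5 × 1.07² = 2.02 mA, giving V_DS = V_DD − I_D R_D = 9.31 − 2.02 × 2.09 = 5.09 V.
V_DS = 5.09 V ≥ V_ov = 1.07 V, confirming saturation.

I_D = 2.02 mA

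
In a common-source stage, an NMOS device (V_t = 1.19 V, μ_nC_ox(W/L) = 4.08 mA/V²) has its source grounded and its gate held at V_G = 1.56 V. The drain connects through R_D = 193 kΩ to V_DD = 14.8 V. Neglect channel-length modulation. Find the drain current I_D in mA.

I_D = 0.0764 mA

V_GS = V_G = 1.56 V, so V_ov = 1.56 − 1.19 = 0.37 V.
Assume saturation: I_D = ½ k_n V_ov² = 0.5 × 4.08 × 0.37² = 0.279 mA, giving V_DS = V_DD − I_D R_D = 14.8 − 0.279 × 193 = -39.1 V.
But -39.1 V < V_ov = 0.37 V, so the device is actually in triode.
In triode I_D = k_n[V_ov V_DS − ½ V_DS²] and I_D = (V_DD − V_DS)/R_D. Equating: 394 V_DS² − 292.4 V_DS + 14.8 = 0, giving V_DS = 0.0546 V (the root below V_ov).
I_D = (14.8 − 0.0546) / 193 = 0.0764 mA.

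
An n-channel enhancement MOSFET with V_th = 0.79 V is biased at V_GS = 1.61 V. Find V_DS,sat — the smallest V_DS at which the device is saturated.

V_DS,sat = 0.820 V

The boundary between triode and saturation is V_DS = V_GS − V_th = V_ov.
V_ov = 1.61 − 0.79 = 0.82 V.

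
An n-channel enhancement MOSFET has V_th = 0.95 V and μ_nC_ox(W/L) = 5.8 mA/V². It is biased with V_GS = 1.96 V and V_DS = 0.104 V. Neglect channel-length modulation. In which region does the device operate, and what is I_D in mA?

V_ov = V_GS − V_th = 1.96 − 0.95 = 1.01 V.
Since V_DS = 0.104 V < V_ov = 1.01 V, the device is in the triode region.
I_D = k_n [V_ov · V_DS − ½ V_DS²] = 5.8 × [1.01 × 0.104 − 0.5 × 0.104²] = 0.578 mA.

Triode; I_D = 0.578 mA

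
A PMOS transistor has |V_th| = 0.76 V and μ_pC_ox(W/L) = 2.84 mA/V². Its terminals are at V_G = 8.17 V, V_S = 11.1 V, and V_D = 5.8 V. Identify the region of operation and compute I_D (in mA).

V_SG = V_S − V_G = 11.1 − 8.17 = 2.93 V; V_SD = V_S − V_D = 11.1 − 5.8 = 5.3 V.
V_ov = V_SG − |V_th| = 2.93 − 0.76 = 2.17 V.
Since V_SD = 5.3 V ≥ V_ov = 2.17 V, the device is in saturation.
I_D = ½ k_p V_ov² = 0.5 × 2.84 × 2.17² = 6.69 mA.

Saturation; I_D = 6.69 mA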